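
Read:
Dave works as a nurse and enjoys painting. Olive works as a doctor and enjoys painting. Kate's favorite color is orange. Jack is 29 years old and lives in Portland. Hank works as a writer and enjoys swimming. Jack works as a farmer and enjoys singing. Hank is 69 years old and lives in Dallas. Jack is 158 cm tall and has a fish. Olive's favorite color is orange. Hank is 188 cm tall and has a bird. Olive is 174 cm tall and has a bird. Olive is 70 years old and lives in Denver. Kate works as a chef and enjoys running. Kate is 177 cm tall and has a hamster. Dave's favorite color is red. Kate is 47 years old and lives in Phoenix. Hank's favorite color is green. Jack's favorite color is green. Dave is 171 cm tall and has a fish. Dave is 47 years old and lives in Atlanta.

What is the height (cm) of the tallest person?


Tallest: Hank at 188 cm

188


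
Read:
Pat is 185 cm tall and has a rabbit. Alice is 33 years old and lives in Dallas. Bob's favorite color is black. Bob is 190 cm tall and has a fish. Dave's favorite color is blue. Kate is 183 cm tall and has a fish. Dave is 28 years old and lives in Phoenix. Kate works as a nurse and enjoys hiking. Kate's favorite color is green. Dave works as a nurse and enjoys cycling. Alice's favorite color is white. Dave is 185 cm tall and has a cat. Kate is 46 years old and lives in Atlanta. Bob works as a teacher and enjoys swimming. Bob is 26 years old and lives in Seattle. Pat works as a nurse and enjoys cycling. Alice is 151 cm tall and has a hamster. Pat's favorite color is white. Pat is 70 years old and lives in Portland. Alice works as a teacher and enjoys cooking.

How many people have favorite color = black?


Count: 1

1


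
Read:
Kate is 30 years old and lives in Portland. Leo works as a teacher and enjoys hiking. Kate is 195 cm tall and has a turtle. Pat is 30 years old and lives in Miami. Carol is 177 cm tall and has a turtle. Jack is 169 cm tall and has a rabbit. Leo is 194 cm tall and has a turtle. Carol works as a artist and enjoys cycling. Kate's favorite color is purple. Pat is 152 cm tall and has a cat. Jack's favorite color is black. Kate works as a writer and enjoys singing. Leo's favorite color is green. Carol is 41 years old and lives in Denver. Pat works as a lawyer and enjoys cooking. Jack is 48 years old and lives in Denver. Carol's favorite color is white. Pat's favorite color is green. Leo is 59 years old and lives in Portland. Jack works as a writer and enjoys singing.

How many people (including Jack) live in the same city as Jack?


Jack lives in Denver. Count = 2

2


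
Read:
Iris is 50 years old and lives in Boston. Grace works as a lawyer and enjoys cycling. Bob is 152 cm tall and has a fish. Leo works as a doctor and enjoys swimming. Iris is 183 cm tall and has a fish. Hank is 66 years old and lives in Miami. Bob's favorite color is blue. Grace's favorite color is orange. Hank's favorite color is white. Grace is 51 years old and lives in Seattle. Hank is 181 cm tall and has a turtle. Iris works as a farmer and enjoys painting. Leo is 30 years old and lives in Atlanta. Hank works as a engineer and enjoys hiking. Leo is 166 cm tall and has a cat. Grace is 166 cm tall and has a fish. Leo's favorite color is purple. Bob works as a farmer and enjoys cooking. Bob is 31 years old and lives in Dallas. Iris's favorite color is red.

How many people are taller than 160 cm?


Taller than 160: 4

4


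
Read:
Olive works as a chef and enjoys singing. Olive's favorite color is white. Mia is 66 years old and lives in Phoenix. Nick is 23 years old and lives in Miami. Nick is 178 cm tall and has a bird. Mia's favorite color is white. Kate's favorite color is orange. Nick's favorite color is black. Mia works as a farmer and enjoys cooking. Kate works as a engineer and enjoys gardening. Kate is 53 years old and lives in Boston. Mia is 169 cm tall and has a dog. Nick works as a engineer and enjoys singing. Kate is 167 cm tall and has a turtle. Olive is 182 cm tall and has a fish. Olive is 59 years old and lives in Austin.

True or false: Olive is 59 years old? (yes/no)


Olive is actually 59. yes

yes


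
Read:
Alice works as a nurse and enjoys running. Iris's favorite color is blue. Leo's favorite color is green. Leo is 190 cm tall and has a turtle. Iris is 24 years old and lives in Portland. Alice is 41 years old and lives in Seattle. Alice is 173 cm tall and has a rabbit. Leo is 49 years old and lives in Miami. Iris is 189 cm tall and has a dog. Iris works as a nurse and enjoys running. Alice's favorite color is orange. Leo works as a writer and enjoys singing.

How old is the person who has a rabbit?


Person with rabbit is Alice, age 41

41


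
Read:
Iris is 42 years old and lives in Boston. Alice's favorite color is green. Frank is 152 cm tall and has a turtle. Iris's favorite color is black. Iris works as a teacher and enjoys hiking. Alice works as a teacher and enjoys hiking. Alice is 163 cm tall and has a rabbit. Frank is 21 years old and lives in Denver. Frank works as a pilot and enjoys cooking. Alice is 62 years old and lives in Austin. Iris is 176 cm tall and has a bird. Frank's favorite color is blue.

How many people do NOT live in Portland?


Not in Portland: 3

3


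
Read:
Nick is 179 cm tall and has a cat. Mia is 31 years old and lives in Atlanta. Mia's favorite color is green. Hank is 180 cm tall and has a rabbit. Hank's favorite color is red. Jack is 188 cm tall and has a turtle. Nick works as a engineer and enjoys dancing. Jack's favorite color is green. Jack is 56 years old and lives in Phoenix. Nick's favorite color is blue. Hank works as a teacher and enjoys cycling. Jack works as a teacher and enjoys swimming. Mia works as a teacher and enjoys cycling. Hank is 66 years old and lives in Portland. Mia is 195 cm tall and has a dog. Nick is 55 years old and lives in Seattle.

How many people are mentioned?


People: Nick, Jack, Hank, Mia. Count = 4

4


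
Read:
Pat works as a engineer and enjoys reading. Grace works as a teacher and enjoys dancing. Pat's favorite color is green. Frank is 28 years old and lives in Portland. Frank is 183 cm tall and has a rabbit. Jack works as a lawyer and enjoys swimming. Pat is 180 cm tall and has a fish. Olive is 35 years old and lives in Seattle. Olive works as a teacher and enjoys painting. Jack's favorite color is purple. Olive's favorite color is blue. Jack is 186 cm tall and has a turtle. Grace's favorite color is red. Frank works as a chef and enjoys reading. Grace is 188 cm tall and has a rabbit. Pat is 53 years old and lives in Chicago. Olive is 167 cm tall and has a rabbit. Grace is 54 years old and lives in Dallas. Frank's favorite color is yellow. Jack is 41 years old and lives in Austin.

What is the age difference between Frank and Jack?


|28 - 41| = 13

13


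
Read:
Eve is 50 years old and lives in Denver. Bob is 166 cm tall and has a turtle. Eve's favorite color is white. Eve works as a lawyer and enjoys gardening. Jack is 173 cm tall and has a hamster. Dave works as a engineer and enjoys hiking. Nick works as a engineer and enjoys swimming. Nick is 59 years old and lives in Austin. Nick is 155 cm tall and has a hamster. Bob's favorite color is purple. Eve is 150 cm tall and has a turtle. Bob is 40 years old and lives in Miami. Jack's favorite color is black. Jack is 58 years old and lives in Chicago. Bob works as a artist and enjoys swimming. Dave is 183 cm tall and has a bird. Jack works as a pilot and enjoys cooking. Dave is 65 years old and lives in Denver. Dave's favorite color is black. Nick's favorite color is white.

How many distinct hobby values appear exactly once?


Unique hobby values: 3

3


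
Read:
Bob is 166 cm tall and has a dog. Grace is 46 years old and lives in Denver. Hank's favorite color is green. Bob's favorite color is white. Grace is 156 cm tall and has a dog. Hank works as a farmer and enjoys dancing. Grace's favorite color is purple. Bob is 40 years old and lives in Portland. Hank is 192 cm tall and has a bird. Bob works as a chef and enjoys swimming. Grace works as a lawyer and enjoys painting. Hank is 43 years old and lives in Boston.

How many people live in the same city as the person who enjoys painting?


Person with hobby painting is Grace, city Denver. Count = 1

1


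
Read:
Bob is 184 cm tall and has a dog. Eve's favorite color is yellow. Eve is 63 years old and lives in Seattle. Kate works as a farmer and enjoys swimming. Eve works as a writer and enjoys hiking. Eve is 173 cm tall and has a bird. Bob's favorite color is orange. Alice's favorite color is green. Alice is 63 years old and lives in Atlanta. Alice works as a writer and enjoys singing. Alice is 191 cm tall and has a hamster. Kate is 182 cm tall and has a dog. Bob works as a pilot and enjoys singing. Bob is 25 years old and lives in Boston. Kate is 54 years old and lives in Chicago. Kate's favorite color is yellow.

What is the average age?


Sum=205, n=4, avg=51.25

51.25


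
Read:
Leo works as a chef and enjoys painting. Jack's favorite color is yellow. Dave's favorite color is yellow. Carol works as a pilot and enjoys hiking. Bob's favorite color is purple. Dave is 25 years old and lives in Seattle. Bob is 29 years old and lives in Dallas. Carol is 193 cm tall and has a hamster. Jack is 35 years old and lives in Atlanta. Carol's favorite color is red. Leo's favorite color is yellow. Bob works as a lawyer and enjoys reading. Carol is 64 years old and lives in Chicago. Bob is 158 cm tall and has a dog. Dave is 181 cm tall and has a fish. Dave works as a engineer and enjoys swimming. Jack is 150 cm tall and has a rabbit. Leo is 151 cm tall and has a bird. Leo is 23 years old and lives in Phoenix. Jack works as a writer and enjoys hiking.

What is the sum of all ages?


35+29+23+25+64 = 176

176


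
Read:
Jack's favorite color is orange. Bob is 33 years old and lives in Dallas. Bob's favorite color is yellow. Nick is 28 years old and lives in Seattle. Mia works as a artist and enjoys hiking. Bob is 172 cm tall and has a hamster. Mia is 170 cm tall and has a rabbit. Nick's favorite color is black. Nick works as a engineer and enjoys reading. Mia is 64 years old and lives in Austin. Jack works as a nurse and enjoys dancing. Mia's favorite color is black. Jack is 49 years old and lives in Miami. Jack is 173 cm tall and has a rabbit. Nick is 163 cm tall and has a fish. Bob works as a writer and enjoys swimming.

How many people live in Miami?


Count in Miami: 1

1


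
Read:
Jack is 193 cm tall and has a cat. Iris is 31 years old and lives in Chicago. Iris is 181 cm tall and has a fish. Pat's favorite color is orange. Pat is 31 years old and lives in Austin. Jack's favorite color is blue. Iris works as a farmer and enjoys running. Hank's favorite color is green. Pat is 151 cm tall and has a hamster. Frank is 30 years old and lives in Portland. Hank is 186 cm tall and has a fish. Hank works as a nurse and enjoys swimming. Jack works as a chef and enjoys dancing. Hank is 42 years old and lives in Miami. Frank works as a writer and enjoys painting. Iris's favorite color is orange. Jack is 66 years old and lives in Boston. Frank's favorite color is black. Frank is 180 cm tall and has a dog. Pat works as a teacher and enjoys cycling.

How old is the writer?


The writer is Frank, age 30

30


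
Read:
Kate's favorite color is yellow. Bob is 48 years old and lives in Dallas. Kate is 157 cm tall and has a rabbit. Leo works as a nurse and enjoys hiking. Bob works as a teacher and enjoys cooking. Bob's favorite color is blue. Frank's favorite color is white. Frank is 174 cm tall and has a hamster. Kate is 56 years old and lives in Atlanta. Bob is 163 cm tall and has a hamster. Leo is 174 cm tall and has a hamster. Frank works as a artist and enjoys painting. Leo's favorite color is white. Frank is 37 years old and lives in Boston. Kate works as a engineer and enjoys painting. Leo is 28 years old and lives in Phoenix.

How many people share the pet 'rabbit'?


Count: 1

1


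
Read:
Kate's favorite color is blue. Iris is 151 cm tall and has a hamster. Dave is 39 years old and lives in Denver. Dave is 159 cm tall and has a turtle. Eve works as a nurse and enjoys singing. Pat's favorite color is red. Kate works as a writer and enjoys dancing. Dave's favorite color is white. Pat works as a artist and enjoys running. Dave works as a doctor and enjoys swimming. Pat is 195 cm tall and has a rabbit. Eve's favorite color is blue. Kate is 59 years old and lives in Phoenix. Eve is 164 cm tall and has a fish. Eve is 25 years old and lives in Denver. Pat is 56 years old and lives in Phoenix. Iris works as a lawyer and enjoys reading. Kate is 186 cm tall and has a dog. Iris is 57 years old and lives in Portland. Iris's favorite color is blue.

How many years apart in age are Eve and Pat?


25 vs 56, diff = 31

31


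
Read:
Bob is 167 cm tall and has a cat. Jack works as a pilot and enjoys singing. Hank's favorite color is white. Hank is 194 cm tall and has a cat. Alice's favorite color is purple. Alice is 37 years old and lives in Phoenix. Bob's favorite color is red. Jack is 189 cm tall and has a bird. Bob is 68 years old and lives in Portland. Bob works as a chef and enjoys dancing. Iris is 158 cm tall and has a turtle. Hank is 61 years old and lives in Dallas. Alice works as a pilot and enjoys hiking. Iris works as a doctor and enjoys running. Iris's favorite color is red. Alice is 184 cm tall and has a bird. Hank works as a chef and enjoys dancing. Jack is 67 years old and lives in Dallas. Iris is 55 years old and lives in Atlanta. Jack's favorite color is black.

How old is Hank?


Hank is 61 years old

61


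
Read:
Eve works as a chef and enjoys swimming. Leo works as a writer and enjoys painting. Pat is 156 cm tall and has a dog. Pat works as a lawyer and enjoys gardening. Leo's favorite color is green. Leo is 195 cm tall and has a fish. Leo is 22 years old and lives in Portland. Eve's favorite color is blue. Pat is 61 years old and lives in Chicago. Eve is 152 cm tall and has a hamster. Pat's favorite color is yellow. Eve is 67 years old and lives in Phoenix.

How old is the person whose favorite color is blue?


Person with favorite color=blue is Eve, age 67

67


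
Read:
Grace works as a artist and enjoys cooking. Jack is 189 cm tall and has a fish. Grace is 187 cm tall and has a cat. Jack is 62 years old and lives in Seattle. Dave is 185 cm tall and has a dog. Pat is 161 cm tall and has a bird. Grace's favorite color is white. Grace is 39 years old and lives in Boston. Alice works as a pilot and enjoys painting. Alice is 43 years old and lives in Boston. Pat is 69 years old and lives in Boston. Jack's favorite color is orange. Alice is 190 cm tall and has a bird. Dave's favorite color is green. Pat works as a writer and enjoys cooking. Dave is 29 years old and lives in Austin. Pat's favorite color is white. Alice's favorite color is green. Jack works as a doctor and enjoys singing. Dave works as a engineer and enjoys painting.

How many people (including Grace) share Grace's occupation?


Grace is a artist. Count = 1

1


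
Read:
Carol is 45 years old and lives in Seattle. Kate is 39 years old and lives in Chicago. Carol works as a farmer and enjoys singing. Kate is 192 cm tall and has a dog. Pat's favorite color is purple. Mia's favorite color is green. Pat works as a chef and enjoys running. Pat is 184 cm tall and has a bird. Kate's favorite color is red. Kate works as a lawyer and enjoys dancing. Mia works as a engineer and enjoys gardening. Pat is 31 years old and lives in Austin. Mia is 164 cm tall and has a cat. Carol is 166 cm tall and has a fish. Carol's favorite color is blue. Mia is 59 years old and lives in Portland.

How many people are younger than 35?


Filter: 1

1


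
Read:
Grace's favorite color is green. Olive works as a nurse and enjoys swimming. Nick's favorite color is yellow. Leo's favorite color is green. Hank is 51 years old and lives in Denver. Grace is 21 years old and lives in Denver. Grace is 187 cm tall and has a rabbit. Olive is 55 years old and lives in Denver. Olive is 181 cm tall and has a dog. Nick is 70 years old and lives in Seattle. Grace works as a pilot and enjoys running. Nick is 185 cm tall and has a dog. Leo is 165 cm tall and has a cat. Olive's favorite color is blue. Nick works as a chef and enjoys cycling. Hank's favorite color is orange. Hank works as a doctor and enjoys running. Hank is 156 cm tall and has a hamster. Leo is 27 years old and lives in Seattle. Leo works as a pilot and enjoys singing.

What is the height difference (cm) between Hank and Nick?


|156 - 185| = 29

29


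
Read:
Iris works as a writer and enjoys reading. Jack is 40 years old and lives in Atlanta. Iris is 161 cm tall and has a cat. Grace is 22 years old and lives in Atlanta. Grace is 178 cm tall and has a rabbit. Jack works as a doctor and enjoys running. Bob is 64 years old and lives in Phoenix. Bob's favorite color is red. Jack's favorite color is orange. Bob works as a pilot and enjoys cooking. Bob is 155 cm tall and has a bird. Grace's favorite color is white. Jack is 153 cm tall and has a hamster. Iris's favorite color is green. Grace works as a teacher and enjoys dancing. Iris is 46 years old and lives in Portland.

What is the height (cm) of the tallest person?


Tallest: Grace at 178 cm

178


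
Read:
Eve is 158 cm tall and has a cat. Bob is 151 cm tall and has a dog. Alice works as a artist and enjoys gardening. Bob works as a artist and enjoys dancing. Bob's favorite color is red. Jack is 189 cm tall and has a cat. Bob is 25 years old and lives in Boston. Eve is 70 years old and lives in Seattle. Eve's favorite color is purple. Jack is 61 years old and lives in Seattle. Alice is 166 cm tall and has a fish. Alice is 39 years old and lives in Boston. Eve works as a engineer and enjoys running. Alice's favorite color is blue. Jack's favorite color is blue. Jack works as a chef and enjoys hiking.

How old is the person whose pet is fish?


Person with pet=fish is Alice, age 39

39


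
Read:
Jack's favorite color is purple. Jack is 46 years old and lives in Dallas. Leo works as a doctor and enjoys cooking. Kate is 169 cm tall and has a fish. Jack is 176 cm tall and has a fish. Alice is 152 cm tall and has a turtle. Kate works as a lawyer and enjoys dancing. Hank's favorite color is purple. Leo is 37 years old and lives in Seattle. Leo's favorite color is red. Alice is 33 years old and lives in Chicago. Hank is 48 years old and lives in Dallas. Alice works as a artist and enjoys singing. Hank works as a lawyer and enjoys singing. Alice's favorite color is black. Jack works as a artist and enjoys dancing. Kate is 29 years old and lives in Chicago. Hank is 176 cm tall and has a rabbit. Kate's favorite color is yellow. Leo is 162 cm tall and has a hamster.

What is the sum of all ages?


46+33+37+29+48 = 193

193


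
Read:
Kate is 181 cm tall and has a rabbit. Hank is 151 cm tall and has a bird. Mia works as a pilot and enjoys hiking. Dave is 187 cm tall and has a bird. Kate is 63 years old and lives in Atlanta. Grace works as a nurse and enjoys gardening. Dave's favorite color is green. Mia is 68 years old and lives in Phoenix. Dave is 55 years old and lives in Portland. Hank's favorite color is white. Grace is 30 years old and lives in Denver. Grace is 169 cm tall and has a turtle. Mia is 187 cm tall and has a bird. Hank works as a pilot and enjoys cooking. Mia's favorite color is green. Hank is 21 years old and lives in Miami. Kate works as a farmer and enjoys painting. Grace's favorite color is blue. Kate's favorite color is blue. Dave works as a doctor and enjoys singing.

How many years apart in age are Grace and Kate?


30 vs 63, diff = 33

33


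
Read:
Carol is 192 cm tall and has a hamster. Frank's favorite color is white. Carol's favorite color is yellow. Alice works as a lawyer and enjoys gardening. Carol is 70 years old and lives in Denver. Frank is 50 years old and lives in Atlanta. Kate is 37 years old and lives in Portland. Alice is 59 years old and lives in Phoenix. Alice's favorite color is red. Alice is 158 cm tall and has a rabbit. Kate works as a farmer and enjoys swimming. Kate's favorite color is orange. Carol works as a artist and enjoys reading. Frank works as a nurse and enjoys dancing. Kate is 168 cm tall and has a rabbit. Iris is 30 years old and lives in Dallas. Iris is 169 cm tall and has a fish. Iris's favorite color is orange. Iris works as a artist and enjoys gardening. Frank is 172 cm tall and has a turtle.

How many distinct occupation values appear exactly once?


Unique occupation values: 3

3


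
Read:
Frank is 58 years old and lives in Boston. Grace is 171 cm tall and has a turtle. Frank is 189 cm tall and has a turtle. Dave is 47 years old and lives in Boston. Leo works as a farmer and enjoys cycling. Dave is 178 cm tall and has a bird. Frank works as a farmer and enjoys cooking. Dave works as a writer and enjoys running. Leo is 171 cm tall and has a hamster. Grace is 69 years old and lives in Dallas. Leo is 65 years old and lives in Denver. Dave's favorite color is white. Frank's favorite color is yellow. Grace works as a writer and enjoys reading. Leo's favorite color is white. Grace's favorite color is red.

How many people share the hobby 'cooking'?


Count: 1

1


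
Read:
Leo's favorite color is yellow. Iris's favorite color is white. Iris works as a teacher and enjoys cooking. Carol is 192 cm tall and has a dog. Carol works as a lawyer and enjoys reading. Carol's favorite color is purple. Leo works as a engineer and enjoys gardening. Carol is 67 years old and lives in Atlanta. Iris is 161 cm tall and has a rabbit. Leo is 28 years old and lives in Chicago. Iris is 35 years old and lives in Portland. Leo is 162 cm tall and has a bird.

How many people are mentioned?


People: Carol, Iris, Leo. Count = 3

3


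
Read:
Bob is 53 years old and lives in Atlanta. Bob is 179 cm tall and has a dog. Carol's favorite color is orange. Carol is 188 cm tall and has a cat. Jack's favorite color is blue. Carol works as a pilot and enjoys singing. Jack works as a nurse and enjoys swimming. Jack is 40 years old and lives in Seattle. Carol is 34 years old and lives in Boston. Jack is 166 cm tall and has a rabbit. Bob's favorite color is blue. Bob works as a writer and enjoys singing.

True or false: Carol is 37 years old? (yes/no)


Carol is actually 34. no

no


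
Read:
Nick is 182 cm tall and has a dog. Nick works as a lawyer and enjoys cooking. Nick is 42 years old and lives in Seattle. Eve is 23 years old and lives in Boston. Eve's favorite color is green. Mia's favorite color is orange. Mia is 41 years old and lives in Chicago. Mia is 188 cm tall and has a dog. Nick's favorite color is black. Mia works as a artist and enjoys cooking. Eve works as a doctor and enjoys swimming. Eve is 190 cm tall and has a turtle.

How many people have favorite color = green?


Count: 1

1


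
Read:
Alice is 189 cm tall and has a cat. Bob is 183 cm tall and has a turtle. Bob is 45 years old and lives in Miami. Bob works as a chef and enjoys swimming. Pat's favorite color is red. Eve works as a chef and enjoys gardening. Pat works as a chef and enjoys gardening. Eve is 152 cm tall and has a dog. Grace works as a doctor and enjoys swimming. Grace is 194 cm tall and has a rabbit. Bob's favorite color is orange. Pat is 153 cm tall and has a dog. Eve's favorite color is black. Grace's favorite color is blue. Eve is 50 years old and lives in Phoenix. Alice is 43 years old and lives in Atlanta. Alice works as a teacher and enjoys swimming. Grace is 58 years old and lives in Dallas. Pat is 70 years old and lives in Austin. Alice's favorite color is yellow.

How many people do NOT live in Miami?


Not in Miami: 4

4


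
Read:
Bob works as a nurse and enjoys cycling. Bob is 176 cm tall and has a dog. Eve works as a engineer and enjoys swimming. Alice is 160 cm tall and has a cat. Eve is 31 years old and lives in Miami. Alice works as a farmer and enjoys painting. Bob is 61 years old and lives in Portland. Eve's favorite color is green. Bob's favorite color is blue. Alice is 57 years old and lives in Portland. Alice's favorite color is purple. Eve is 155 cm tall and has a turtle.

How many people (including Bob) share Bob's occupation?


Bob is a nurse. Count = 1

1


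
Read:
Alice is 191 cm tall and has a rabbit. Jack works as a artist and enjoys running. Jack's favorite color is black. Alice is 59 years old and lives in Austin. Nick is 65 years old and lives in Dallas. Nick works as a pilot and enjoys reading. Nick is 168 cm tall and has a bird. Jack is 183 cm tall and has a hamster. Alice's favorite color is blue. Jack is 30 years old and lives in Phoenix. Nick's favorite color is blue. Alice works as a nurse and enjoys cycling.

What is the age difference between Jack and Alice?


|30 - 59| = 29

29


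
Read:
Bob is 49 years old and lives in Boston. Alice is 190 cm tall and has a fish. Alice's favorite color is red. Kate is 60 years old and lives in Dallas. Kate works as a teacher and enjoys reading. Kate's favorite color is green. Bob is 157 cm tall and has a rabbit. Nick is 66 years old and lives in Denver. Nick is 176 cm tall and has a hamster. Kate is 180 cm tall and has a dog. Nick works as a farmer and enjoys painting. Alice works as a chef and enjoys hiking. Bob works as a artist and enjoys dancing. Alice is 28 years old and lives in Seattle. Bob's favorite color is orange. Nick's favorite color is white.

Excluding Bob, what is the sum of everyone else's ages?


Sum (excluding Bob): 154

154


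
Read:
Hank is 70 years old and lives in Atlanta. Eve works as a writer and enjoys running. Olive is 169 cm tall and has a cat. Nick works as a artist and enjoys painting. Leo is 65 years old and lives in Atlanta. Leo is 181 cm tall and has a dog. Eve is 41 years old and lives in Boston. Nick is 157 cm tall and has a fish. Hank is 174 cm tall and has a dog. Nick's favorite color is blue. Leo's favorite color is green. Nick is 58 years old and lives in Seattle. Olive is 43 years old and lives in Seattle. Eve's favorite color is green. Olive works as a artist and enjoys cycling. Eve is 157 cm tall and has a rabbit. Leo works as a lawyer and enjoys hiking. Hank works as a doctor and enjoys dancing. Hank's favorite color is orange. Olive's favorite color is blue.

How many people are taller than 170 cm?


Taller than 170: 2

2


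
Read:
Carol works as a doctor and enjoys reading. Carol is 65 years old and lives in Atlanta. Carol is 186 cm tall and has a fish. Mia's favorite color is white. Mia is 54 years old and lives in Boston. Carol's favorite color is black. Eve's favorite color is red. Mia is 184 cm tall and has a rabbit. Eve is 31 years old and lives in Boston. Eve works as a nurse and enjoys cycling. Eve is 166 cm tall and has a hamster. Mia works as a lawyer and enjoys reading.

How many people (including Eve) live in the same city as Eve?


Eve lives in Boston. Count = 2

2


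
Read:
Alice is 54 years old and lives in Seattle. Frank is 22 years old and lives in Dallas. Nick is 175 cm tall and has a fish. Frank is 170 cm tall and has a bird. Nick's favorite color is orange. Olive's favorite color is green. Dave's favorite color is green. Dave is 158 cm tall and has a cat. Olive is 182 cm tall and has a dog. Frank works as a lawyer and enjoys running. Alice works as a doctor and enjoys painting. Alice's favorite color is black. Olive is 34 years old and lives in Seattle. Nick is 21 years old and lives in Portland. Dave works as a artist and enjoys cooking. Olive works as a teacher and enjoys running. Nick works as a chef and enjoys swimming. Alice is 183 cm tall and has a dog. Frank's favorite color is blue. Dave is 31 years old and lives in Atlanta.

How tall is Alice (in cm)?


Alice is 183 cm tall

183


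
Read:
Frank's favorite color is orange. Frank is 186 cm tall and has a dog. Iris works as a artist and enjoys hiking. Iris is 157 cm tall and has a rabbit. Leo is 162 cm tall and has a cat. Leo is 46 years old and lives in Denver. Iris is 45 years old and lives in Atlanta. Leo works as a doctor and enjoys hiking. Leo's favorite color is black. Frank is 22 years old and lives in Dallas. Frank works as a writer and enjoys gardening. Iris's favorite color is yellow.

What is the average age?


Sum=113, n=3, avg=37.67

37.67


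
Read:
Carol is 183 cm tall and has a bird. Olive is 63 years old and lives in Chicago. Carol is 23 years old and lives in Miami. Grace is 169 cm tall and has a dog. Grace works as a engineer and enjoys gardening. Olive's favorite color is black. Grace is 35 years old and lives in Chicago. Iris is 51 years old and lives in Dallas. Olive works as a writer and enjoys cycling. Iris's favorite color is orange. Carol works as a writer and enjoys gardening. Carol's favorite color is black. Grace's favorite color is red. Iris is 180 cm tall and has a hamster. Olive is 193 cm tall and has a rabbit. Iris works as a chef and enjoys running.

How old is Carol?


Carol is 23 years old

23


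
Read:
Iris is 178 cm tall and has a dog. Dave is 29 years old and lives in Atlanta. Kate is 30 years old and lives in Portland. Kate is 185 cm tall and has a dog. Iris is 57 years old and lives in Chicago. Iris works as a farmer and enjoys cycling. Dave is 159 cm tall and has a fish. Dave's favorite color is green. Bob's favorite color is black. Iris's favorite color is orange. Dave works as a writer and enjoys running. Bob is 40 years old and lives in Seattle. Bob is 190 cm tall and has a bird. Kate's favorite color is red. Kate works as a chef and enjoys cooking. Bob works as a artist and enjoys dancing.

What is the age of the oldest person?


Oldest: Iris at 57

57


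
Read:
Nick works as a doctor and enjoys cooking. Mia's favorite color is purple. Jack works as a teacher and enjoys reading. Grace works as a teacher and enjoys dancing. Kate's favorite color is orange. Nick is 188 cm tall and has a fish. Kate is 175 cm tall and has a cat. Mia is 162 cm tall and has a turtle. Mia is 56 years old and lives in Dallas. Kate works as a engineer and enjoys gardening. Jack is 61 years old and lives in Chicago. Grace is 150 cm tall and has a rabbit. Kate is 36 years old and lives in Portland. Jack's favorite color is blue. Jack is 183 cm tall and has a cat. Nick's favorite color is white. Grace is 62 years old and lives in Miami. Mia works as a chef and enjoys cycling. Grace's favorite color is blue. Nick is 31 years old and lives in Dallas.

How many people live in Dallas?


Count in Dallas: 2

2


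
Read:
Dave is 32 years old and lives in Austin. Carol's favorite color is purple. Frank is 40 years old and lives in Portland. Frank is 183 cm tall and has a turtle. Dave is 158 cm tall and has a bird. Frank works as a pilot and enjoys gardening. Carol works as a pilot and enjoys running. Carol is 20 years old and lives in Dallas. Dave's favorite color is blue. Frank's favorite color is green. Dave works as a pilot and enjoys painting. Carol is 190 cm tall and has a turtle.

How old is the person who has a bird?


Person with bird is Dave, age 32

32


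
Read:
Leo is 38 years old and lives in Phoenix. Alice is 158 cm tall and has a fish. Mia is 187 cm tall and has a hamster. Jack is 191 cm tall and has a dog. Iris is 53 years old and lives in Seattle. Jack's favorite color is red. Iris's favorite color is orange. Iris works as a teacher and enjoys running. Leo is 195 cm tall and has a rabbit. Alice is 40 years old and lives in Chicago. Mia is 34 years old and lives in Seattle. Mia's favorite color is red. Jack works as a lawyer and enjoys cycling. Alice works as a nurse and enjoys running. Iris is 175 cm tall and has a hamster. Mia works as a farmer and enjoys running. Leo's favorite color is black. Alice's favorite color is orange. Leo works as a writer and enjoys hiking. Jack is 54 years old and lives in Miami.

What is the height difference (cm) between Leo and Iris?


|195 - 175| = 20

20


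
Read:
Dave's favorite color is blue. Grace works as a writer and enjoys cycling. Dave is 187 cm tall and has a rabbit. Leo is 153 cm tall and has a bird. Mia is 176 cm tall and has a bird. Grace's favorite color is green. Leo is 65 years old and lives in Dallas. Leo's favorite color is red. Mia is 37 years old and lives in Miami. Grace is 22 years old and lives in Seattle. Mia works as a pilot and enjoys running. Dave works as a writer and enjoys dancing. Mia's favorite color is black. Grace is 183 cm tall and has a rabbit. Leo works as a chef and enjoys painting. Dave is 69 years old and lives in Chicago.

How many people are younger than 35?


Filter: 1

1


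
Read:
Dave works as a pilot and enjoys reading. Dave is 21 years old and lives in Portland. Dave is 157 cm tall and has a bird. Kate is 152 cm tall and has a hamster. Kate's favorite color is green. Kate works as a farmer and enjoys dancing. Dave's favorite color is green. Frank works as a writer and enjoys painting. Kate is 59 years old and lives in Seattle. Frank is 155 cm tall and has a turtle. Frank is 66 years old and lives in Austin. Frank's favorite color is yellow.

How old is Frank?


Frank is 66 years old

66


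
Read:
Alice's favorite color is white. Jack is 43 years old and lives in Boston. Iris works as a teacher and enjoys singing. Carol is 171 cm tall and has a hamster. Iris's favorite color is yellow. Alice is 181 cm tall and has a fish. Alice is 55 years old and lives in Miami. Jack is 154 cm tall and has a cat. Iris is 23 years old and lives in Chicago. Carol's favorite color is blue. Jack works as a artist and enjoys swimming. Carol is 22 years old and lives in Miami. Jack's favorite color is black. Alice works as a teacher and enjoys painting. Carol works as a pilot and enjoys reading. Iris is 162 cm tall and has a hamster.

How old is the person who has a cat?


Person with cat is Jack, age 43

43


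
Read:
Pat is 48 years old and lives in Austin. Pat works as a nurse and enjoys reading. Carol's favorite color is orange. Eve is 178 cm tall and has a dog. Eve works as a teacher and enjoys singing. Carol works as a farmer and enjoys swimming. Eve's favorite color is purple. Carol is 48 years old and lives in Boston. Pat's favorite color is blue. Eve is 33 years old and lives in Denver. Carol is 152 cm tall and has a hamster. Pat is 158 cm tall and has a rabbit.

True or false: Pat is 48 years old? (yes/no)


Pat is actually 48. yes

yes


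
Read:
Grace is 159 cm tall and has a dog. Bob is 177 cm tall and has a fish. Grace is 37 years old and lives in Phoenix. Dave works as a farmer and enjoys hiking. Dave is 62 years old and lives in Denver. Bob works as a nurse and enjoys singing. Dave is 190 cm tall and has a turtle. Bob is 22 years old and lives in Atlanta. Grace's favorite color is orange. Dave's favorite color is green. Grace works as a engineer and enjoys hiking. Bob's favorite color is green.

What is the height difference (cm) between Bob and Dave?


|177 - 190| = 13

13


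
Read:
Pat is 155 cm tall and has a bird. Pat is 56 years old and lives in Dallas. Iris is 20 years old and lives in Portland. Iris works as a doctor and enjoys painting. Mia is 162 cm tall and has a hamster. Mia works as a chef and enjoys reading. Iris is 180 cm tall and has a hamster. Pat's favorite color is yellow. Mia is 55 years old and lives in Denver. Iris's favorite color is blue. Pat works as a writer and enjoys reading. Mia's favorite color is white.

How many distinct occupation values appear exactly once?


Unique occupation values: 3

3


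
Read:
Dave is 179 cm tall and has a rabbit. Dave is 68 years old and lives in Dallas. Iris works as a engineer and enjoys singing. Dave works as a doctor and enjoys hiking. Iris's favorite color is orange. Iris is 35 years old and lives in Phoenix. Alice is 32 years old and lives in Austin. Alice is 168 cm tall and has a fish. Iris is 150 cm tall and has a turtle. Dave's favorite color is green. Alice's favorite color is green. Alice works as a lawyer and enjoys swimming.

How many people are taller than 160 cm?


Taller than 160: 2

2


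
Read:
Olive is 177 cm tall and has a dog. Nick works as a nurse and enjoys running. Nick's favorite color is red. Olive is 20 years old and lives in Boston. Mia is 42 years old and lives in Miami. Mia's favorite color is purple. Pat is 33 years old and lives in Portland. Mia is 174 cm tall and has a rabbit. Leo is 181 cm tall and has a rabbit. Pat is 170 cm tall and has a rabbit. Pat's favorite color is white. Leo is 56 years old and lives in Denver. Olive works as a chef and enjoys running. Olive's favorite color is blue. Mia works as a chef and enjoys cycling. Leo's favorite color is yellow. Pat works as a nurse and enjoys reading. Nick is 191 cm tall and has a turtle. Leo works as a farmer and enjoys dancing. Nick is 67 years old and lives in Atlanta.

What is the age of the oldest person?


Oldest: Nick at 67

67


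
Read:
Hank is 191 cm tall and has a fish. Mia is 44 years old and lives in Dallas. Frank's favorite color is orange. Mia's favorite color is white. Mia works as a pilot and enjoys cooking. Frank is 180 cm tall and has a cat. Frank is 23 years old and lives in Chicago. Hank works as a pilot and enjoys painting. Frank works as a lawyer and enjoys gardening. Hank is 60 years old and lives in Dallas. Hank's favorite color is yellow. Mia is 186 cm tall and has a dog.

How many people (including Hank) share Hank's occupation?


Hank is a pilot. Count = 2

2


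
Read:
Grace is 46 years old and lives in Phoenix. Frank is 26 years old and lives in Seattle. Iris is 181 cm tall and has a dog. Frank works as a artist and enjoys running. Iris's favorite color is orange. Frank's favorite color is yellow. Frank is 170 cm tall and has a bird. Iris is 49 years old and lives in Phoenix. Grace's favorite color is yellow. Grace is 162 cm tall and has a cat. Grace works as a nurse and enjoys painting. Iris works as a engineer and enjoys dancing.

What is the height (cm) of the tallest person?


Tallest: Iris at 181 cm

181


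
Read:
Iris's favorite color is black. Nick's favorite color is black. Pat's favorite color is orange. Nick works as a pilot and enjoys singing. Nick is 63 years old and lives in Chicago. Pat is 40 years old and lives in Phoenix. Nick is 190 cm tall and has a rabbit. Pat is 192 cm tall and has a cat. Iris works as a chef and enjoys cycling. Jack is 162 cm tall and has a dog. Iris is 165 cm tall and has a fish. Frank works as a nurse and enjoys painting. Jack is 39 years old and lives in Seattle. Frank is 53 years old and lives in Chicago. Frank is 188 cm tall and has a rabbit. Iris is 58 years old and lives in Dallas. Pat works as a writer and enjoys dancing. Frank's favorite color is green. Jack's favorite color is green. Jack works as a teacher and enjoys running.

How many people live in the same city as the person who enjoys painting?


Person with hobby painting is Frank, city Chicago. Count = 2

2


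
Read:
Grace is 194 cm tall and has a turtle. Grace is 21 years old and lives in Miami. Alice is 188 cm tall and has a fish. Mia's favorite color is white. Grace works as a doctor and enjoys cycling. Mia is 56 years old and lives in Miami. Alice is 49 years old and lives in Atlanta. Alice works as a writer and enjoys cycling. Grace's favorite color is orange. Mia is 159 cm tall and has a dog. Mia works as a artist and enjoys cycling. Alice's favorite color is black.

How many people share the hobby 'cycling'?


Count: 3

3


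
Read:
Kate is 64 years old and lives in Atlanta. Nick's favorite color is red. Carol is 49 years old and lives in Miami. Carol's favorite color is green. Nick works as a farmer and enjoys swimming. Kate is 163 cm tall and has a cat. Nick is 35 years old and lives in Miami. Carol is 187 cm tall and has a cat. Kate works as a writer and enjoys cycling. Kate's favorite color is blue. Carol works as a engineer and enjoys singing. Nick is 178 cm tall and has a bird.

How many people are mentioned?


People: Kate, Carol, Nick. Count = 3

3


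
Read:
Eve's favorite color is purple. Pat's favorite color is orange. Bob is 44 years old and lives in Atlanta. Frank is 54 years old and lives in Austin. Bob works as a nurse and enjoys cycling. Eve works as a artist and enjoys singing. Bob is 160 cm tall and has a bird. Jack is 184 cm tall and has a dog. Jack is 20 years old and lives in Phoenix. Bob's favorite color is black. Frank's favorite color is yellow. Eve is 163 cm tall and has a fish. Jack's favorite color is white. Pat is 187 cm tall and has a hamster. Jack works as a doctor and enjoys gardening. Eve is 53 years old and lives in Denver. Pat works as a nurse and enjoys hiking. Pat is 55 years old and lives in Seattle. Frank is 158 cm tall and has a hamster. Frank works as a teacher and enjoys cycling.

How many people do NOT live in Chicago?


Not in Chicago: 5

5
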